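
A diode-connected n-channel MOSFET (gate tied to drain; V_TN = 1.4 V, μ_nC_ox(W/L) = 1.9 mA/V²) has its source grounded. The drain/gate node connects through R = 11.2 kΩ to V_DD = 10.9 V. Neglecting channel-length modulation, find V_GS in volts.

With gate tied to drain, V_GS = V_DS ≥ V_GS − V_TN, so the device is in saturation.
KCL at the drain: ½ k_n (V_GS − V_TN)² = (V_DD − V_GS)/R.
Let x = V_GS − 1.4. Then 10.6 x² + x − 9.5 = 0, giving x = 0.899 V (positive root), so V_GS = 2.3 V.
I_D = (V_DD − V_GS)/R = (10.9 − 2.3) / 11.2 = 0.768 mA.

V_GS = 2.30 V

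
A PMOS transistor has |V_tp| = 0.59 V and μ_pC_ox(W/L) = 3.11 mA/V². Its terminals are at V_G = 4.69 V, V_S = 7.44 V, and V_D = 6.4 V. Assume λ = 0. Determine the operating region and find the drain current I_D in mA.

V_SG = V_S − V_G = 7.44 − 4.69 = 2.75 V; V_SD = V_S − V_D = 7.44 − 6.4 = 1.04 V.
V_ov = V_SG − |V_tp| = 2.75 − 0.59 = 2.16 V.
Since V_SD = 1.04 V < V_ov = 2.16 V, the device is in the triode region.
I_D = k_p [V_ov · V_SD − ½ V_SD²] = 3.11 × [2.16 × 1.04 − 0.5 × 1.04²] = 5.3 mA.

Triode; I_D = 5.30 mA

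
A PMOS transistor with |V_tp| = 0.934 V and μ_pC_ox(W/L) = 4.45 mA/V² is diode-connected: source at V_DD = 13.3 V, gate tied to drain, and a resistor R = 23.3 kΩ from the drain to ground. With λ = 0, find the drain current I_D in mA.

With gate tied to drain, V_SG = V_SD ≥ V_SG − |V_tp|, so the device is in saturation.
KCL at the drain: ½ k_p (V_SG − |V_tp|)² = (V_DD − V_SG)/R.
Let x = V_SG − 0.934. Then 51.8 x² + x − 12.37 = 0, giving x = 0.479 V (positive root), so V_SG = 1.41 V.
I_D = (V_DD − V_SG)/R = (13.3 − 1.41) / 23.3 = 0.51 mA.

I_D = 0.510 mA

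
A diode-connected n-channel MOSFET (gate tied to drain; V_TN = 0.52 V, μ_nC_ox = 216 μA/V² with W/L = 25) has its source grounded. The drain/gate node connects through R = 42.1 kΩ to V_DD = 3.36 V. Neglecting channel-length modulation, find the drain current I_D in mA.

I_D = 0.0638 mA

With gate tied to drain, V_GS = V_DS ≥ V_GS − V_TN, so the device is in saturation.
k_n = μ_nC_ox · (W/L) = 5.4 mA/V².
KCL at the drain: ½ k_n (V_GS − V_TN)² = (V_DD − V_GS)/R.
Let x = V_GS − 0.52. Then 114 x² + x − 2.84 = 0, giving x = 0.154 V (positive root), so V_GS = 0.674 V.
I_D = (V_DD − V_GS)/R = (3.36 − 0.674) / 42.1 = 0.0638 mA.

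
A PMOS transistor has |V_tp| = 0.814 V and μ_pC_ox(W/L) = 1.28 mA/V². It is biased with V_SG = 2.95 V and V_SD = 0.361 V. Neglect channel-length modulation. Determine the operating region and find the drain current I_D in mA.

Triode; I_D = 0.904 mA

V_ov = V_SG − |V_tp| = 2.95 − 0.814 = 2.14 V.
Since V_SD = 0.361 V < V_ov = 2.14 V, the device is in the triode region.
I_D = k_p [V_ov · V_SD − ½ V_SD²] = 1.28 × [2.14 × 0.361 − 0.5 × 0.361²] = 0.904 mA.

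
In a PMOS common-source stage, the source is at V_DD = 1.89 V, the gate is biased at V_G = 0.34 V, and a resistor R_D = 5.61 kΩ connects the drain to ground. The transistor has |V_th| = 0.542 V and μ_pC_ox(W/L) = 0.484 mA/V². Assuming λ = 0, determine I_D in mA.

V_SG = V_DD − V_G = 1.89 − 0.34 = 1.55 V, so V_ov = 1.55 − 0.542 = 1.01 V.
Assume saturation: I_D = ½ k_p V_ov² = 0.5 × 0.484 × 1.01² = 0.246 mA, giving V_SD = V_DD − I_D R_D = 1.89 − 0.246 × 5.61 = 0.511 V.
But 0.511 V < V_ov = 1.01 V, so the device is actually in triode.
In triode I_D = k_p[V_ov V_SD − ½ V_SD²] and I_D = (V_DD − V_SD)/R_D. Equating: 1.36 V_SD² − 3.737 V_SD + 1.89 = 0, giving V_SD = 0.668 V (the root below V_ov).
I_D = (1.89 − 0.668) / 5.61 = 0.218 mA.

I_D = 0.218 mA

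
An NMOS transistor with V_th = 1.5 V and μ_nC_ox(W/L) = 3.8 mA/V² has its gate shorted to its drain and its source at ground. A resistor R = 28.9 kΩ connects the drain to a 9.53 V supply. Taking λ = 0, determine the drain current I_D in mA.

With gate tied to drain, V_GS = V_DS ≥ V_GS − V_th, so the device is in saturation.
KCL at the drain: ½ k_n (V_GS − V_th)² = (V_DD − V_GS)/R.
Let x = V_GS − 1.5. Then 54.9 x² + x − 8.03 = 0, giving x = 0.373 V (positive root), so V_GS = 1.87 V.
I_D = (V_DD − V_GS)/R = (9.53 − 1.87) / 28.9 = 0.265 mA.

I_D = 0.265 mA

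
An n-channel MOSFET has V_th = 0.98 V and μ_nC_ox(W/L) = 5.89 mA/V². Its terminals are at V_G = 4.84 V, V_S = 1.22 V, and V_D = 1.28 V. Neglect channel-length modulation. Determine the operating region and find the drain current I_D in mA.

Triode; I_D = 0.922 mA

V_GS = V_G − V_S = 4.84 − 1.22 = 3.62 V; V_DS = V_D − V_S = 1.28 − 1.22 = 0.06 V.
V_ov = V_GS − V_th = 3.62 − 0.98 = 2.64 V.
Since V_DS = 0.06 V < V_ov = 2.64 V, the device is in the triode region.
I_D = k_n [V_ov · V_DS − ½ V_DS²] = 5.89 × [2.64 × 0.06 − 0.5 × 0.06²] = 0.922 mA.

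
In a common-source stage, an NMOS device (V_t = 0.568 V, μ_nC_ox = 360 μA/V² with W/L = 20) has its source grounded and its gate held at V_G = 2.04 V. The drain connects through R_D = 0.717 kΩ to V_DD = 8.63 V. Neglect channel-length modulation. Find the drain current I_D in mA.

V_GS = V_G = 2.04 V, so V_ov = 2.04 − 0.568 = 1.47 V.
k_n = μ_nC_ox · (W/L) = 7.2 mA/V².
Assume saturation: I_D = ½ k_n V_ov² = 0.5 × 7.2 × 1.47² = 7.8 mA, giving V_DS = V_DD − I_D R_D = 8.63 − 7.8 × 0.717 = 3.04 V.
V_DS = 3.04 V ≥ V_ov = 1.47 V, confirming saturation.

I_D = 7.80 mA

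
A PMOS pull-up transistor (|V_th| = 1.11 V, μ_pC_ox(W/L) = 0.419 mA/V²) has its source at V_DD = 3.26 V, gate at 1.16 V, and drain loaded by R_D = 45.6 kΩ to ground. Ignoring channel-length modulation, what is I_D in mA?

V_SG = V_DD − V_G = 3.26 − 1.16 = 2.1 V, so V_ov = 2.1 − 1.11 = 0.99 V.
Assume saturation: I_D = ½ k_p V_ov² = 0.5 × 0.419 × 0.99² = 0.205 mA, giving V_SD = V_DD − I_D R_D = 3.26 − 0.205 × 45.6 = -6.1 V.
But -6.1 V < V_ov = 0.99 V, so the device is actually in triode.
In triode I_D = k_p[V_ov V_SD − ½ V_SD²] and I_D = (V_DD − V_SD)/R_D. Equating: 9.55 V_SD² − 19.92 V_SD + 3.26 = 0, giving V_SD = 0.179 V (the root below V_ov).
I_D = (3.26 − 0.179) / 45.6 = 0.0676 mA.

I_D = 0.0676 mA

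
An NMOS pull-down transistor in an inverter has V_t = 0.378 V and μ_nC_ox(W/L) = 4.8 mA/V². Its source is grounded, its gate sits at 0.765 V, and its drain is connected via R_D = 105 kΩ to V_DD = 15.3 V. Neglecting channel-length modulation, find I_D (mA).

V_GS = V_G = 0.765 V, so V_ov = 0.765 − 0.378 = 0.387 V.
Assume saturation: I_D = ½ k_n V_ov² = 0.5 × 4.8 × 0.387² = 0.359 mA, giving V_DS = V_DD − I_D R_D = 15.3 − 0.359 × 105 = -22.4 V.
But -22.4 V < V_ov = 0.387 V, so the device is actually in triode.
In triode I_D = k_n[V_ov V_DS − ½ V_DS²] and I_D = (V_DD − V_DS)/R_D. Equating: 252 V_DS² − 196 V_DS + 15.3 = 0, giving V_DS = 0.088 V (the root below V_ov).
I_D = (15.3 − 0.088) / 105 = 0.145 mA.

I_D = 0.145 mA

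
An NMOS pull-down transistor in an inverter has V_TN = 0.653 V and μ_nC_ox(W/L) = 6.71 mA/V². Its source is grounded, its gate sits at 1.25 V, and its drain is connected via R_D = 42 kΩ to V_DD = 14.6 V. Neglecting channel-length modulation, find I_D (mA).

V_GS = V_G = 1.25 V, so V_ov = 1.25 − 0.653 = 0.597 V.
Assume saturation: I_D = ½ k_n V_ov² = 0.5 × 6.71 × 0.597² = 1.2 mA, giving V_DS = V_DD − I_D R_D = 14.6 − 1.2 × 42 = -35.6 V.
But -35.6 V < V_ov = 0.597 V, so the device is actually in triode.
In triode I_D = k_n[V_ov V_DS − ½ V_DS²] and I_D = (V_DD − V_DS)/R_D. Equating: 141 V_DS² − 169.2 V_DS + 14.6 = 0, giving V_DS = 0.0936 V (the root below V_ov).
I_D = (14.6 − 0.0936) / 42 = 0.345 mA.

I_D = 0.345 mA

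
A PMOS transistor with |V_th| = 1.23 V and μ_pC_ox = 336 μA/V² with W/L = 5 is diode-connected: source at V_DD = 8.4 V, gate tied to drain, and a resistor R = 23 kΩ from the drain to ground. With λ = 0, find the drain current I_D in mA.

With gate tied to drain, V_SG = V_SD ≥ V_SG − |V_th|, so the device is in saturation.
k_p = μ_pC_ox · (W/L) = 1.68 mA/V².
KCL at the drain: ½ k_p (V_SG − |V_th|)² = (V_DD − V_SG)/R.
Let x = V_SG − 1.23. Then 19.3 x² + x − 7.17 = 0, giving x = 0.584 V (positive root), so V_SG = 1.81 V.
I_D = (V_DD − V_SG)/R = (8.4 − 1.81) / 23 = 0.286 mA.

I_D = 0.286 mA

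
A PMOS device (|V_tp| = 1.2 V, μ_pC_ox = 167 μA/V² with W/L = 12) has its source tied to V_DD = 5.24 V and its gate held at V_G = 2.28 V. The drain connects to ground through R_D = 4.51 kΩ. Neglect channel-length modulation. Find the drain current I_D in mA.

V_SG = V_DD − V_G = 5.24 − 2.28 = 2.96 V, so V_ov = 2.96 − 1.2 = 1.76 V.
k_p = μ_pC_ox · (W/L) = 2.004 mA/V².
Assume saturation: I_D = ½ k_p V_ov² = 0.5 × 2.004 × 1.76² = 3.1 mA, giving V_SD = V_DD − I_D R_D = 5.24 − 3.1 × 4.51 = -8.76 V.
But -8.76 V < V_ov = 1.76 V, so the device is actually in triode.
In triode I_D = k_p[V_ov V_SD − ½ V_SD²] and I_D = (V_DD − V_SD)/R_D. Equating: 4.52 V_SD² − 16.91 V_SD + 5.24 = 0, giving V_SD = 0.341 V (the root below V_ov).
I_D = (5.24 − 0.341) / 4.51 = 1.09 mA.

I_D = 1.09 mA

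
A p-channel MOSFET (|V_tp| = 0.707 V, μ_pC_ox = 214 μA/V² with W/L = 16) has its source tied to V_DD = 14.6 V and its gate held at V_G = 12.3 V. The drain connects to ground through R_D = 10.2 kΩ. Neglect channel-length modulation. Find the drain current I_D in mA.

V_SG = V_DD − V_G = 14.6 − 12.3 = 2.3 V, so V_ov = 2.3 − 0.707 = 1.59 V.
k_p = μ_pC_ox · (W/L) = 3.424 mA/V².
Assume saturation: I_D = ½ k_p V_ov² = 0.5 × 3.424 × 1.59² = 4.34 mA, giving V_SD = V_DD − I_D R_D = 14.6 − 4.34 × 10.2 = -29.7 V.
But -29.7 V < V_ov = 1.59 V, so the device is actually in triode.
In triode I_D = k_p[V_ov V_SD − ½ V_SD²] and I_D = (V_DD − V_SD)/R_D. Equating: 17.5 V_SD² − 56.64 V_SD + 14.6 = 0, giving V_SD = 0.282 V (the root below V_ov).
I_D = (14.6 − 0.282) / 10.2 = 1.4 mA.

I_D = 1.40 mA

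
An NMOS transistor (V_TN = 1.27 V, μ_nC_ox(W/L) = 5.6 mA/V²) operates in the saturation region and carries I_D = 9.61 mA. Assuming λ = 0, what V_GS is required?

V_GS = 3.12 V

In saturation I_D = ½ k_n (V_GS − V_TN)², so V_GS − V_TN = √(2 I_D / k_n) = √(2 × 9.61 / 5.6) = 1.85 V.
V_GS = 1.27 + 1.85 = 3.12 V.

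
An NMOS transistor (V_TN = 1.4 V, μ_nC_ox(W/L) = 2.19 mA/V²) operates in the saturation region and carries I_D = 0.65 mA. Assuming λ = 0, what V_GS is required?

V_GS = 2.17 V

In saturation I_D = ½ k_n (V_GS − V_TN)², so V_GS − V_TN = √(2 I_D / k_n) = √(2 × 0.65 / 2.19) = 0.77 V.
V_GS = 1.4 + 0.77 = 2.17 V.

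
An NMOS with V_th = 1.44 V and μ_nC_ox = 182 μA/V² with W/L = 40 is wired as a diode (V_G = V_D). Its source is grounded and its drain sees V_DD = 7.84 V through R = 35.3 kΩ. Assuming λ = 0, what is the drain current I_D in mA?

I_D = 0.175 mA

With gate tied to drain, V_GS = V_DS ≥ V_GS − V_th, so the device is in saturation.
k_n = μ_nC_ox · (W/L) = 7.28 mA/V².
KCL at the drain: ½ k_n (V_GS − V_th)² = (V_DD − V_GS)/R.
Let x = V_GS − 1.44. Then 128 x² + x − 6.4 = 0, giving x = 0.219 V (positive root), so V_GS = 1.66 V.
I_D = (V_DD − V_GS)/R = (7.84 − 1.66) / 35.3 = 0.175 mA.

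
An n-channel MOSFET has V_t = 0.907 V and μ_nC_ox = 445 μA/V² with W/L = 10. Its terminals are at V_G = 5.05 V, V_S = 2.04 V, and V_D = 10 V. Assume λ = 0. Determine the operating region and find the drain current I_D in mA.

V_GS = V_G − V_S = 5.05 − 2.04 = 3.01 V; V_DS = V_D − V_S = 10 − 2.04 = 7.96 V.
k_n = μ_nC_ox · (W/L) = 4.45 mA/V².
V_ov = V_GS − V_t = 3.01 − 0.907 = 2.1 V.
Since V_DS = 7.96 V ≥ V_ov = 2.1 V, the device is in saturation.
I_D = ½ k_n V_ov² = 0.5 × 4.45 × 2.1² = 9.84 mA.

Saturation; I_D = 9.84 mA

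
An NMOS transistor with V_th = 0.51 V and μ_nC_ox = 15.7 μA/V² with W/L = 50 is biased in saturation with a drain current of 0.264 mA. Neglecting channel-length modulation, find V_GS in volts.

k_n = μ_nC_ox · (W/L) = 0.785 mA/V².
In saturation I_D = ½ k_n (V_GS − V_th)², so V_GS − V_th = √(2 I_D / k_n) = √(2 × 0.264 / 0.785) = 0.82 V.
V_GS = 0.51 + 0.82 = 1.33 V.

V_GS = 1.33 V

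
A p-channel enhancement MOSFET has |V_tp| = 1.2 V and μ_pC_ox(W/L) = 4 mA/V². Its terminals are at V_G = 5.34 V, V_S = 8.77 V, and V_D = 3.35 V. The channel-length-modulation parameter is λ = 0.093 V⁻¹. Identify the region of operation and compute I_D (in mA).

V_SG = V_S − V_G = 8.77 − 5.34 = 3.43 V; V_SD = V_S − V_D = 8.77 − 3.35 = 5.42 V.
V_ov = V_SG − |V_tp| = 3.43 − 1.2 = 2.23 V.
Since V_SD = 5.42 V ≥ V_ov = 2.23 V, the device is in saturation.
I_D = ½ k_p V_ov² (1 + λ V_SD) = 0.5 × 4 × 2.23² × (1 + 0.093 × 5.42) = 15 mA.

Saturation; I_D = 15.0 mA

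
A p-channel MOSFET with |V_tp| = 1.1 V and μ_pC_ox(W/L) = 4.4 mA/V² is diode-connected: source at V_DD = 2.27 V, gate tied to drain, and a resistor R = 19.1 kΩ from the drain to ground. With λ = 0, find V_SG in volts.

With gate tied to drain, V_SG = V_SD ≥ V_SG − |V_tp|, so the device is in saturation.
KCL at the drain: ½ k_p (V_SG − |V_tp|)² = (V_DD − V_SG)/R.
Let x = V_SG − 1.1. Then 42 x² + x − 1.17 = 0, giving x = 0.155 V (positive root), so V_SG = 1.26 V.
I_D = (V_DD − V_SG)/R = (2.27 − 1.26) / 19.1 = 0.0531 mA.

V_SG = 1.26 V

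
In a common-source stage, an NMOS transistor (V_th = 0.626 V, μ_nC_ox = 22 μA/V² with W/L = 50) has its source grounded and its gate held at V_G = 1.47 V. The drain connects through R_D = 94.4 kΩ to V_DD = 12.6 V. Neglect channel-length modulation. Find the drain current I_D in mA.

V_GS = V_G = 1.47 V, so V_ov = 1.47 − 0.626 = 0.844 V.
k_n = μ_nC_ox · (W/L) = 1.1 mA/V².
Assume saturation: I_D = ½ k_n V_ov² = 0.5 × 1.1 × 0.844² = 0.392 mA, giving V_DS = V_DD − I_D R_D = 12.6 − 0.392 × 94.4 = -24.4 V.
But -24.4 V < V_ov = 0.844 V, so the device is actually in triode.
In triode I_D = k_n[V_ov V_DS − ½ V_DS²] and I_D = (V_DD − V_DS)/R_D. Equating: 51.9 V_DS² − 88.64 V_DS + 12.6 = 0, giving V_DS = 0.156 V (the root below V_ov).
I_D = (12.6 − 0.156) / 94.4 = 0.132 mA.

I_D = 0.132 mA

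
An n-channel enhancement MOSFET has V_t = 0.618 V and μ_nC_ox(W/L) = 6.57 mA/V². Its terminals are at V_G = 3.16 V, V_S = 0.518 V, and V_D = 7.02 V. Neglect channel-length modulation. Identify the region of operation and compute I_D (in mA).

Saturation; I_D = 13.5 mA

V_GS = V_G − V_S = 3.16 − 0.518 = 2.64 V; V_DS = V_D − V_S = 7.02 − 0.518 = 6.5 V.
V_ov = V_GS − V_t = 2.64 − 0.618 = 2.02 V.
Since V_DS = 6.5 V ≥ V_ov = 2.02 V, the device is in saturation.
I_D = ½ k_n V_ov² = 0.5 × 6.57 × 2.02² = 13.5 mA.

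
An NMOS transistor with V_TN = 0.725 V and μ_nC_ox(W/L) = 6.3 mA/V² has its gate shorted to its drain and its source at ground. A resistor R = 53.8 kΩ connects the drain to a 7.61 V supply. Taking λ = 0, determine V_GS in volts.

V_GS = 0.924 V

With gate tied to drain, V_GS = V_DS ≥ V_GS − V_TN, so the device is in saturation.
KCL at the drain: ½ k_n (V_GS − V_TN)² = (V_DD − V_GS)/R.
Let x = V_GS − 0.725. Then 169 x² + x − 6.885 = 0, giving x = 0.199 V (positive root), so V_GS = 0.924 V.
I_D = (V_DD − V_GS)/R = (7.61 − 0.924) / 53.8 = 0.124 mA.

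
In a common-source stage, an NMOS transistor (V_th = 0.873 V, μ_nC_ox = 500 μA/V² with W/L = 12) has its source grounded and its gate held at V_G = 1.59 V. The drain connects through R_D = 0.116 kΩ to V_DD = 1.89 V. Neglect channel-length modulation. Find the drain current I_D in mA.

V_GS = V_G = 1.59 V, so V_ov = 1.59 − 0.873 = 0.717 V.
k_n = μ_nC_ox · (W/L) = 6 mA/V².
Assume saturation: I_D = ½ k_n V_ov² = 0.5 × 6 × 0.717² = 1.54 mA, giving V_DS = V_DD − I_D R_D = 1.89 − 1.54 × 0.116 = 1.71 V.
V_DS = 1.71 V ≥ V_ov = 0.717 V, confirming saturation.

I_D = 1.54 mA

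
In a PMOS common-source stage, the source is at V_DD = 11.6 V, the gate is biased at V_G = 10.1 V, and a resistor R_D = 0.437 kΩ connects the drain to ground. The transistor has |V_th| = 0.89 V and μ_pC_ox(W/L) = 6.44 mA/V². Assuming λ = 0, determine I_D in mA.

V_SG = V_DD − V_G = 11.6 − 10.1 = 1.5 V, so V_ov = 1.5 − 0.89 = 0.61 V.
Assume saturation: I_D = ½ k_p V_ov² = 0.5 × 6.44 × 0.61² = 1.2 mA, giving V_SD = V_DD − I_D R_D = 11.6 − 1.2 × 0.437 = 11.1 V.
V_SD = 11.1 V ≥ V_ov = 0.61 V, confirming saturation.

I_D = 1.20 mA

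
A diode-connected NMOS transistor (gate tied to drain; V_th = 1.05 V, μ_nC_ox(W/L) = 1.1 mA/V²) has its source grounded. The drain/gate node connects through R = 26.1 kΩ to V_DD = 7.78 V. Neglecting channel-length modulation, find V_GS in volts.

V_GS = 1.70 V

With gate tied to drain, V_GS = V_DS ≥ V_GS − V_th, so the device is in saturation.
KCL at the drain: ½ k_n (V_GS − V_th)² = (V_DD − V_GS)/R.
Let x = V_GS − 1.05. Then 14.4 x² + x − 6.73 = 0, giving x = 0.651 V (positive root), so V_GS = 1.7 V.
I_D = (V_DD − V_GS)/R = (7.78 − 1.7) / 26.1 = 0.233 mA.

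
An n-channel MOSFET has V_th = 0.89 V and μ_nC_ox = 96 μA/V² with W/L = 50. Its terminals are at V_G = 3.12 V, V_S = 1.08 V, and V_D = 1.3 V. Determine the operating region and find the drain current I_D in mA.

V_GS = V_G − V_S = 3.12 − 1.08 = 2.04 V; V_DS = V_D − V_S = 1.3 − 1.08 = 0.22 V.
k_n = μ_nC_ox · (W/L) = 4.8 mA/V².
V_ov = V_GS − V_th = 2.04 − 0.89 = 1.15 V.
Since V_DS = 0.22 V < V_ov = 1.15 V, the device is in the triode region.
I_D = k_n [V_ov · V_DS − ½ V_DS²] = 4.8 × [1.15 × 0.22 − 0.5 × 0.22²] = 1.1 mA.

Triode; I_D = 1.10 mA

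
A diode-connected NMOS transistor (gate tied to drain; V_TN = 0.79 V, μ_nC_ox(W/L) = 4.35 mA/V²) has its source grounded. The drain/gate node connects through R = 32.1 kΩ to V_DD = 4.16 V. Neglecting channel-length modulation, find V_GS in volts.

With gate tied to drain, V_GS = V_DS ≥ V_GS − V_TN, so the device is in saturation.
KCL at the drain: ½ k_n (V_GS − V_TN)² = (V_DD − V_GS)/R.
Let x = V_GS − 0.79. Then 69.8 x² + x − 3.37 = 0, giving x = 0.213 V (positive root), so V_GS = 1 V.
I_D = (V_DD − V_GS)/R = (4.16 − 1) / 32.1 = 0.0984 mA.

V_GS = 1.00 V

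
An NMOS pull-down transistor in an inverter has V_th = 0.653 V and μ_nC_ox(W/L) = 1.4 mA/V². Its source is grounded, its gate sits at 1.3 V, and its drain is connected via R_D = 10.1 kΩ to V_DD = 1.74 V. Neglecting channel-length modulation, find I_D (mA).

V_GS = V_G = 1.3 V, so V_ov = 1.3 − 0.653 = 0.647 V.
Assume saturation: I_D = ½ k_n V_ov² = 0.5 × 1.4 × 0.647² = 0.293 mA, giving V_DS = V_DD − I_D R_D = 1.74 − 0.293 × 10.1 = -1.22 V.
But -1.22 V < V_ov = 0.647 V, so the device is actually in triode.
In triode I_D = k_n[V_ov V_DS − ½ V_DS²] and I_D = (V_DD − V_DS)/R_D. Equating: 7.07 V_DS² − 10.15 V_DS + 1.74 = 0, giving V_DS = 0.199 V (the root below V_ov).
I_D = (1.74 − 0.199) / 10.1 = 0.153 mA.

I_D = 0.153 mA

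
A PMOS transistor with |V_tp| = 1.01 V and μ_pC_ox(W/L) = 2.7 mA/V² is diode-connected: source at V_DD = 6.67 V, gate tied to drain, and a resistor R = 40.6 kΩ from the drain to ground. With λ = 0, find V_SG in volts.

With gate tied to drain, V_SG = V_SD ≥ V_SG − |V_tp|, so the device is in saturation.
KCL at the drain: ½ k_p (V_SG − |V_tp|)² = (V_DD − V_SG)/R.
Let x = V_SG − 1.01. Then 54.8 x² + x − 5.66 = 0, giving x = 0.312 V (positive root), so V_SG = 1.32 V.
I_D = (V_DD − V_SG)/R = (6.67 − 1.32) / 40.6 = 0.132 mA.

V_SG = 1.32 V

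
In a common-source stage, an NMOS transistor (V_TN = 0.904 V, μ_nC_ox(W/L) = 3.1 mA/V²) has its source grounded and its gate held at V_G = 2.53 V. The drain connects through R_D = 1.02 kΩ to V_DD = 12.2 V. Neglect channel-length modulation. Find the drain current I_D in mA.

I_D = 4.10 mA

V_GS = V_G = 2.53 V, so V_ov = 2.53 − 0.904 = 1.63 V.
Assume saturation: I_D = ½ k_n V_ov² = 0.5 × 3.1 × 1.63² = 4.1 mA, giving V_DS = V_DD − I_D R_D = 12.2 − 4.1 × 1.02 = 8.02 V.
V_DS = 8.02 V ≥ V_ov = 1.63 V, confirming saturation.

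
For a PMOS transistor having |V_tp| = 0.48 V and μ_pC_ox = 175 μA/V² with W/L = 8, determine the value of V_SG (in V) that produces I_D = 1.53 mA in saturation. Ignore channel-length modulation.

k_p = μ_pC_ox · (W/L) = 1.4 mA/V².
In saturation I_D = ½ k_p (V_SG − |V_tp|)², so V_SG − |V_tp| = √(2 I_D / k_p) = √(2 × 1.53 / 1.4) = 1.48 V.
V_SG = 0.48 + 1.48 = 1.96 V.

V_SG = 1.96 V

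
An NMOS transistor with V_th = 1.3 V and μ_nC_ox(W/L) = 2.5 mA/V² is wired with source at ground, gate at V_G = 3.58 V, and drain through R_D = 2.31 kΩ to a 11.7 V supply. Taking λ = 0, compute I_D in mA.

V_GS = V_G = 3.58 V, so V_ov = 3.58 − 1.3 = 2.28 V.
Assume saturation: I_D = ½ k_n V_ov² = 0.5 × 2.5 × 2.28² = 6.5 mA, giving V_DS = V_DD − I_D R_D = 11.7 − 6.5 × 2.31 = -3.31 V.
But -3.31 V < V_ov = 2.28 V, so the device is actually in triode.
In triode I_D = k_n[V_ov V_DS − ½ V_DS²] and I_D = (V_DD − V_DS)/R_D. Equating: 2.89 V_DS² − 14.17 V_DS + 11.7 = 0, giving V_DS = 1.05 V (the root below V_ov).
I_D = (11.7 − 1.05) / 2.31 = 4.61 mA.

I_D = 4.61 mA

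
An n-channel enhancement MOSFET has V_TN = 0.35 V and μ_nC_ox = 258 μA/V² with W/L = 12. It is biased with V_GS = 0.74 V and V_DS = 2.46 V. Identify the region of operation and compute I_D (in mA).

k_n = μ_nC_ox · (W/L) = 3.096 mA/V².
V_ov = V_GS − V_TN = 0.74 − 0.35 = 0.39 V.
Since V_DS = 2.46 V ≥ V_ov = 0.39 V, the device is in saturation.
I_D = ½ k_n V_ov² = 0.5 × 3.096 × 0.39² = 0.235 mA.

Saturation; I_D = 0.235 mA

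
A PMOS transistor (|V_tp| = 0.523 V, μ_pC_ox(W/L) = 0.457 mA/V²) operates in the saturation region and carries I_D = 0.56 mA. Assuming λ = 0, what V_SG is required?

V_SG = 2.09 V

In saturation I_D = ½ k_p (V_SG − |V_tp|)², so V_SG − |V_tp| = √(2 I_D / k_p) = √(2 × 0.56 / 0.457) = 1.57 V.
V_SG = 0.523 + 1.57 = 2.09 V.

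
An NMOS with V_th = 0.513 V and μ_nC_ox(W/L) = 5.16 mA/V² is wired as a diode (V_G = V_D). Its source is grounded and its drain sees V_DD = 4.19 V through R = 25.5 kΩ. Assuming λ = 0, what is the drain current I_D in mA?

With gate tied to drain, V_GS = V_DS ≥ V_GS − V_th, so the device is in saturation.
KCL at the drain: ½ k_n (V_GS − V_th)² = (V_DD − V_GS)/R.
Let x = V_GS − 0.513. Then 65.8 x² + x − 3.677 = 0, giving x = 0.229 V (positive root), so V_GS = 0.742 V.
I_D = (V_DD − V_GS)/R = (4.19 − 0.742) / 25.5 = 0.135 mA.

I_D = 0.135 mA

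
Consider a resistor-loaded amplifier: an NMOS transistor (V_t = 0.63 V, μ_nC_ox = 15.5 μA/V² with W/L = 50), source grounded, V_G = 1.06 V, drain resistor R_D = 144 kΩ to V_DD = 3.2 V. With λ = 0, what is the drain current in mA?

I_D = 0.0217 mA

V_GS = V_G = 1.06 V, so V_ov = 1.06 − 0.63 = 0.43 V.
k_n = μ_nC_ox · (W/L) = 0.775 mA/V².
Assume saturation: I_D = ½ k_n V_ov² = 0.5 × 0.775 × 0.43² = 0.0716 mA, giving V_DS = V_DD − I_D R_D = 3.2 − 0.0716 × 144 = -7.12 V.
But -7.12 V < V_ov = 0.43 V, so the device is actually in triode.
In triode I_D = k_n[V_ov V_DS − ½ V_DS²] and I_D = (V_DD − V_DS)/R_D. Equating: 55.8 V_DS² − 48.99 V_DS + 3.2 = 0, giving V_DS = 0.0711 V (the root below V_ov).
I_D = (3.2 − 0.0711) / 144 = 0.0217 mA.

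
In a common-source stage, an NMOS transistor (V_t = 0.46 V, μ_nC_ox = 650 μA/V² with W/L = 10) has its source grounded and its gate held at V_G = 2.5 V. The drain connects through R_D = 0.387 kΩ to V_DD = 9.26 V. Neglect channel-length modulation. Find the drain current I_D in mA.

V_GS = V_G = 2.5 V, so V_ov = 2.5 − 0.46 = 2.04 V.
k_n = μ_nC_ox · (W/L) = 6.5 mA/V².
Assume saturation: I_D = ½ k_n V_ov² = 0.5 × 6.5 × 2.04² = 13.5 mA, giving V_DS = V_DD − I_D R_D = 9.26 − 13.5 × 0.387 = 4.03 V.
V_DS = 4.03 V ≥ V_ov = 2.04 V, confirming saturation.

I_D = 13.5 mA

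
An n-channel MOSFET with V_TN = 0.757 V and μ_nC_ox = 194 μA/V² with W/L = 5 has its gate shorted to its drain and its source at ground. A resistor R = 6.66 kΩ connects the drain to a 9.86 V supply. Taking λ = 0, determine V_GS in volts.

With gate tied to drain, V_GS = V_DS ≥ V_GS − V_TN, so the device is in saturation.
k_n = μ_nC_ox · (W/L) = 0.97 mA/V².
KCL at the drain: ½ k_n (V_GS − V_TN)² = (V_DD − V_GS)/R.
Let x = V_GS − 0.757. Then 3.23 x² + x − 9.103 = 0, giving x = 1.53 V (positive root), so V_GS = 2.29 V.
I_D = (V_DD − V_GS)/R = (9.86 − 2.29) / 6.66 = 1.14 mA.

V_GS = 2.29 V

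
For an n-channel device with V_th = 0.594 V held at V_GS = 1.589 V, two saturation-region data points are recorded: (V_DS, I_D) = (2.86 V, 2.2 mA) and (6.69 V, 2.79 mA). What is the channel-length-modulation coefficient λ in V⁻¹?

With V_GS fixed, I_D ∝ (1 + λ V_DS) in saturation, so I_D2/I_D1 = (1 + λ V_DS2)/(1 + λ V_DS1).
2.79/2.2 = 1.268 = (1 + 6.69 λ)/(1 + 2.86 λ).
Solving: λ (I_D1 V_DS2 − I_D2 V_DS1) = I_D2 − I_D1, so λ = (2.79 − 2.2) / (2.2 × 6.69 − 2.79 × 2.86) = 0.59 / 6.74 = 0.0876 V⁻¹.

λ = 0.0876 V⁻¹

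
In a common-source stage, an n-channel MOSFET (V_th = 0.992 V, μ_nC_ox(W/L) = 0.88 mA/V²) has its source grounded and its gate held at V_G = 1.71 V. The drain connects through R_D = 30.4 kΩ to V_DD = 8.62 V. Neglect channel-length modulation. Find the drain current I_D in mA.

V_GS = V_G = 1.71 V, so V_ov = 1.71 − 0.992 = 0.718 V.
Assume saturation: I_D = ½ k_n V_ov² = 0.5 × 0.88 × 0.718² = 0.227 mA, giving V_DS = V_DD − I_D R_D = 8.62 − 0.227 × 30.4 = 1.72 V.
V_DS = 1.72 V ≥ V_ov = 0.718 V, confirming saturation.

I_D = 0.227 mA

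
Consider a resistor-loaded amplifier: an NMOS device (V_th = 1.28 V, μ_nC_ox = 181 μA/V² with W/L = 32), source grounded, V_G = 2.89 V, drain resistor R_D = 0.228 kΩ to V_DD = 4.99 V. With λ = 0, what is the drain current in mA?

I_D = 7.51 mA

V_GS = V_G = 2.89 V, so V_ov = 2.89 − 1.28 = 1.61 V.
k_n = μ_nC_ox · (W/L) = 5.792 mA/V².
Assume saturation: I_D = ½ k_n V_ov² = 0.5 × 5.792 × 1.61² = 7.51 mA, giving V_DS = V_DD − I_D R_D = 4.99 − 7.51 × 0.228 = 3.28 V.
V_DS = 3.28 V ≥ V_ov = 1.61 V, confirming saturation.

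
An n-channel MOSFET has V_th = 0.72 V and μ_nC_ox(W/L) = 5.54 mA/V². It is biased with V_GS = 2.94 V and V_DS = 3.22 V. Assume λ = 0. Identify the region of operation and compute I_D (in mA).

Saturation; I_D = 13.7 mA

V_ov = V_GS − V_th = 2.94 − 0.72 = 2.22 V.
Since V_DS = 3.22 V ≥ V_ov = 2.22 V, the device is in saturation.
I_D = ½ k_n V_ov² = 0.5 × 5.54 × 2.22² = 13.7 mA.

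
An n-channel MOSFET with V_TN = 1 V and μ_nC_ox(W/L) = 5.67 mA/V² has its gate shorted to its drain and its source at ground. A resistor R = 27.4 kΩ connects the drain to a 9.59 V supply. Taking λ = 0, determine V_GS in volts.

V_GS = 1.33 V

With gate tied to drain, V_GS = V_DS ≥ V_GS − V_TN, so the device is in saturation.
KCL at the drain: ½ k_n (V_GS − V_TN)² = (V_DD − V_GS)/R.
Let x = V_GS − 1. Then 77.7 x² + x − 8.59 = 0, giving x = 0.326 V (positive root), so V_GS = 1.33 V.
I_D = (V_DD − V_GS)/R = (9.59 − 1.33) / 27.4 = 0.302 mA.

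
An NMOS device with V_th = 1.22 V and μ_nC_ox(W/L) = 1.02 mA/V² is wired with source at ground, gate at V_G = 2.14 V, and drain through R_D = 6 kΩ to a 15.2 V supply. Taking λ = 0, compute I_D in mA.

I_D = 0.432 mA

V_GS = V_G = 2.14 V, so V_ov = 2.14 − 1.22 = 0.92 V.
Assume saturation: I_D = ½ k_n V_ov² = 0.5 × 1.02 × 0.92² = 0.432 mA, giving V_DS = V_DD − I_D R_D = 15.2 − 0.432 × 6 = 12.6 V.
V_DS = 12.6 V ≥ V_ov = 0.92 V, confirming saturation.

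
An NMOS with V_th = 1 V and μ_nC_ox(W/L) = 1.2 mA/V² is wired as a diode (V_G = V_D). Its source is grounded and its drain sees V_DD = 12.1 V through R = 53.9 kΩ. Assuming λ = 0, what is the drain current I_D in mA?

I_D = 0.195 mA

With gate tied to drain, V_GS = V_DS ≥ V_GS − V_th, so the device is in saturation.
KCL at the drain: ½ k_n (V_GS − V_th)² = (V_DD − V_GS)/R.
Let x = V_GS − 1. Then 32.3 x² + x − 11.1 = 0, giving x = 0.571 V (positive root), so V_GS = 1.57 V.
I_D = (V_DD − V_GS)/R = (12.1 − 1.57) / 53.9 = 0.195 mA.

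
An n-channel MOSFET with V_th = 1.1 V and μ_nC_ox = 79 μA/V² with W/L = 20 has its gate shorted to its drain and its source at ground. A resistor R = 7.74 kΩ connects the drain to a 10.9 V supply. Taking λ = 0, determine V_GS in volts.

V_GS = 2.29 V

With gate tied to drain, V_GS = V_DS ≥ V_GS − V_th, so the device is in saturation.
k_n = μ_nC_ox · (W/L) = 1.58 mA/V².
KCL at the drain: ½ k_n (V_GS − V_th)² = (V_DD − V_GS)/R.
Let x = V_GS − 1.1. Then 6.11 x² + x − 9.8 = 0, giving x = 1.19 V (positive root), so V_GS = 2.29 V.
I_D = (V_DD − V_GS)/R = (10.9 − 2.29) / 7.74 = 1.11 mA.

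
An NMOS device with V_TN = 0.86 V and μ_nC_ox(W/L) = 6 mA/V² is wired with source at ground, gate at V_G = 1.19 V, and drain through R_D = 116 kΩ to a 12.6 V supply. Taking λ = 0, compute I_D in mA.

V_GS = V_G = 1.19 V, so V_ov = 1.19 − 0.86 = 0.33 V.
Assume saturation: I_D = ½ k_n V_ov² = 0.5 × 6 × 0.33² = 0.327 mA, giving V_DS = V_DD − I_D R_D = 12.6 − 0.327 × 116 = -25.3 V.
But -25.3 V < V_ov = 0.33 V, so the device is actually in triode.
In triode I_D = k_n[V_ov V_DS − ½ V_DS²] and I_D = (V_DD − V_DS)/R_D. Equating: 348 V_DS² − 230.7 V_DS + 12.6 = 0, giving V_DS = 0.0601 V (the root below V_ov).
I_D = (12.6 − 0.0601) / 116 = 0.108 mA.

I_D = 0.108 mA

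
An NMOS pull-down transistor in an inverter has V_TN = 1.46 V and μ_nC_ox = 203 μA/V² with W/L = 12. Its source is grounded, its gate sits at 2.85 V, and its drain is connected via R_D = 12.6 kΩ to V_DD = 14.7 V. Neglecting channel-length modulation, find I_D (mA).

V_GS = V_G = 2.85 V, so V_ov = 2.85 − 1.46 = 1.39 V.
k_n = μ_nC_ox · (W/L) = 2.436 mA/V².
Assume saturation: I_D = ½ k_n V_ov² = 0.5 × 2.436 × 1.39² = 2.35 mA, giving V_DS = V_DD − I_D R_D = 14.7 − 2.35 × 12.6 = -15 V.
But -15 V < V_ov = 1.39 V, so the device is actually in triode.
In triode I_D = k_n[V_ov V_DS − ½ V_DS²] and I_D = (V_DD − V_DS)/R_D. Equating: 15.3 V_DS² − 43.66 V_DS + 14.7 = 0, giving V_DS = 0.39 V (the root below V_ov).
I_D = (14.7 − 0.39) / 12.6 = 1.14 mA.

I_D = 1.14 mA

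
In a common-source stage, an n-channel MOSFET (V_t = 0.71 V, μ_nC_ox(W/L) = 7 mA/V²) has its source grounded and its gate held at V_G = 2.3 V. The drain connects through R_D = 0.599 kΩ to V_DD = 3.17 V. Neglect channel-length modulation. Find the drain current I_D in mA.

V_GS = V_G = 2.3 V, so V_ov = 2.3 − 0.71 = 1.59 V.
Assume saturation: I_D = ½ k_n V_ov² = 0.5 × 7 × 1.59² = 8.85 mA, giving V_DS = V_DD − I_D R_D = 3.17 − 8.85 × 0.599 = -2.13 V.
But -2.13 V < V_ov = 1.59 V, so the device is actually in triode.
In triode I_D = k_n[V_ov V_DS − ½ V_DS²] and I_D = (V_DD − V_DS)/R_D. Equating: 2.1 V_DS² − 7.667 V_DS + 3.17 = 0, giving V_DS = 0.475 V (the root below V_ov).
I_D = (3.17 − 0.475) / 0.599 = 4.5 mA.

I_D = 4.50 mA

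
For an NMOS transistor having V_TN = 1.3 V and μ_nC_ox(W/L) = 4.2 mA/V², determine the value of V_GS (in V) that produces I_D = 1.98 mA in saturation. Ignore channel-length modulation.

V_GS = 2.27 V

In saturation I_D = ½ k_n (V_GS − V_TN)², so V_GS − V_TN = √(2 I_D / k_n) = √(2 × 1.98 / 4.2) = 0.971 V.
V_GS = 1.3 + 0.971 = 2.27 V.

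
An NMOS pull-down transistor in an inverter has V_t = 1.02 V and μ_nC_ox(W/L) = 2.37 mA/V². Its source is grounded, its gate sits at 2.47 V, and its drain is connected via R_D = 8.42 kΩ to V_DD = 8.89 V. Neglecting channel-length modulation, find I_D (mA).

I_D = 1.02 mA

V_GS = V_G = 2.47 V, so V_ov = 2.47 − 1.02 = 1.45 V.
Assume saturation: I_D = ½ k_n V_ov² = 0.5 × 2.37 × 1.45² = 2.49 mA, giving V_DS = V_DD − I_D R_D = 8.89 − 2.49 × 8.42 = -12.1 V.
But -12.1 V < V_ov = 1.45 V, so the device is actually in triode.
In triode I_D = k_n[V_ov V_DS − ½ V_DS²] and I_D = (V_DD − V_DS)/R_D. Equating: 9.98 V_DS² − 29.94 V_DS + 8.89 = 0, giving V_DS = 0.334 V (the root below V_ov).
I_D = (8.89 − 0.334) / 8.42 = 1.02 mA.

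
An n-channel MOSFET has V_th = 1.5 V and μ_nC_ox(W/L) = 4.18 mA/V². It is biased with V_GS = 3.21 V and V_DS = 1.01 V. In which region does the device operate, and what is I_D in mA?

Triode; I_D = 5.09 mA

V_ov = V_GS − V_th = 3.21 − 1.5 = 1.71 V.
Since V_DS = 1.01 V < V_ov = 1.71 V, the device is in the triode region.
I_D = k_n [V_ov · V_DS − ½ V_DS²] = 4.18 × [1.71 × 1.01 − 0.5 × 1.01²] = 5.09 mA.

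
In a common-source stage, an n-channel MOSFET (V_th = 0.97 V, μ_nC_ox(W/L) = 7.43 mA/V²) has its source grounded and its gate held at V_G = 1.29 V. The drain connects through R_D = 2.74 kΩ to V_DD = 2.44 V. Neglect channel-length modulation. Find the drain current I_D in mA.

I_D = 0.380 mA

V_GS = V_G = 1.29 V, so V_ov = 1.29 − 0.97 = 0.32 V.
Assume saturation: I_D = ½ k_n V_ov² = 0.5 × 7.43 × 0.32² = 0.38 mA, giving V_DS = V_DD − I_D R_D = 2.44 − 0.38 × 2.74 = 1.4 V.
V_DS = 1.4 V ≥ V_ov = 0.32 V, confirming saturation.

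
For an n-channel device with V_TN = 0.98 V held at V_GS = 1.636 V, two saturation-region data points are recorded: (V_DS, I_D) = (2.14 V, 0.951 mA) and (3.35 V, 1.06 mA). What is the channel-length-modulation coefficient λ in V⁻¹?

With V_GS fixed, I_D ∝ (1 + λ V_DS) in saturation, so I_D2/I_D1 = (1 + λ V_DS2)/(1 + λ V_DS1).
1.06/0.951 = 1.115 = (1 + 3.35 λ)/(1 + 2.14 λ).
Solving: λ (I_D1 V_DS2 − I_D2 V_DS1) = I_D2 − I_D1, so λ = (1.06 − 0.951) / (0.951 × 3.35 − 1.06 × 2.14) = 0.109 / 0.917 = 0.119 V⁻¹.

λ = 0.119 V⁻¹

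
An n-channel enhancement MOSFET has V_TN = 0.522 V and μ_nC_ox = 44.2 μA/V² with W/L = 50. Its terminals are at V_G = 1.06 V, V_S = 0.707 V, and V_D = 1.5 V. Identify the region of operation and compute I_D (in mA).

Cutoff; I_D = 0 mA

V_GS = V_G − V_S = 1.06 − 0.707 = 0.353 V; V_DS = V_D − V_S = 1.5 − 0.707 = 0.793 V.
V_GS = 0.353 V < V_TN = 0.522 V, so the transistor is in cutoff.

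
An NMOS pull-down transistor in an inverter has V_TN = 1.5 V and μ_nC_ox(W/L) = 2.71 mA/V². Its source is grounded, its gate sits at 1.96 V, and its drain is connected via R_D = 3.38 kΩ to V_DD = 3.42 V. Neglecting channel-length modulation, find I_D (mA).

I_D = 0.287 mA

V_GS = V_G = 1.96 V, so V_ov = 1.96 − 1.5 = 0.46 V.
Assume saturation: I_D = ½ k_n V_ov² = 0.5 × 2.71 × 0.46² = 0.287 mA, giving V_DS = V_DD − I_D R_D = 3.42 − 0.287 × 3.38 = 2.45 V.
V_DS = 2.45 V ≥ V_ov = 0.46 V, confirming saturation.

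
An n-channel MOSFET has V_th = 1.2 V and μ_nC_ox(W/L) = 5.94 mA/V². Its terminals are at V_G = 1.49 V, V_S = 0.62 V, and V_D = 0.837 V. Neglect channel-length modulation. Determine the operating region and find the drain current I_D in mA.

Cutoff; I_D = 0 mA

V_GS = V_G − V_S = 1.49 − 0.62 = 0.87 V; V_DS = V_D − V_S = 0.837 − 0.62 = 0.217 V.
V_GS = 0.87 V < V_th = 1.2 V, so the transistor is in cutoff.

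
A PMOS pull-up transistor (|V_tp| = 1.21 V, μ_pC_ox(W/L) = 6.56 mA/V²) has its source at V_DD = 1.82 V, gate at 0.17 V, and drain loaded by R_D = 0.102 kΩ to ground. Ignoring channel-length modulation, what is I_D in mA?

V_SG = V_DD − V_G = 1.82 − 0.17 = 1.65 V, so V_ov = 1.65 − 1.21 = 0.44 V.
Assume saturation: I_D = ½ k_p V_ov² = 0.5 × 6.56 × 0.44² = 0.635 mA, giving V_SD = V_DD − I_D R_D = 1.82 − 0.635 × 0.102 = 1.76 V.
V_SD = 1.76 V ≥ V_ov = 0.44 V, confirming saturation.

I_D = 0.635 mA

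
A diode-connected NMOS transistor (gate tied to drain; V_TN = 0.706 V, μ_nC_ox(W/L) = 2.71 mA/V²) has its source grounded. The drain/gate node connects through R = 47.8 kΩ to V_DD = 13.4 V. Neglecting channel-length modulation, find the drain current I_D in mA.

With gate tied to drain, V_GS = V_DS ≥ V_GS − V_TN, so the device is in saturation.
KCL at the drain: ½ k_n (V_GS − V_TN)² = (V_DD − V_GS)/R.
Let x = V_GS − 0.706. Then 64.8 x² + x − 12.69 = 0, giving x = 0.435 V (positive root), so V_GS = 1.14 V.
I_D = (V_DD − V_GS)/R = (13.4 − 1.14) / 47.8 = 0.256 mA.

I_D = 0.256 mA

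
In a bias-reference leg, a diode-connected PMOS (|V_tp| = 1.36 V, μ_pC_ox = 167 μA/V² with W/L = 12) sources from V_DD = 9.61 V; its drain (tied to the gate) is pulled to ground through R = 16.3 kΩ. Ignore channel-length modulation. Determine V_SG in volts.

With gate tied to drain, V_SG = V_SD ≥ V_SG − |V_tp|, so the device is in saturation.
k_p = μ_pC_ox · (W/L) = 2.004 mA/V².
KCL at the drain: ½ k_p (V_SG − |V_tp|)² = (V_DD − V_SG)/R.
Let x = V_SG − 1.36. Then 16.3 x² + x − 8.25 = 0, giving x = 0.681 V (positive root), so V_SG = 2.04 V.
I_D = (V_DD − V_SG)/R = (9.61 − 2.04) / 16.3 = 0.464 mA.

V_SG = 2.04 V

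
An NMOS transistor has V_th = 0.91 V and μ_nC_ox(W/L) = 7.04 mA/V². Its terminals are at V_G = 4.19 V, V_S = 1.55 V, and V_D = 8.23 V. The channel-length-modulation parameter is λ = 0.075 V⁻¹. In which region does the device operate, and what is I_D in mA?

V_GS = V_G − V_S = 4.19 − 1.55 = 2.64 V; V_DS = V_D − V_S = 8.23 − 1.55 = 6.68 V.
V_ov = V_GS − V_th = 2.64 − 0.91 = 1.73 V.
Since V_DS = 6.68 V ≥ V_ov = 1.73 V, the device is in saturation.
I_D = ½ k_n V_ov² (1 + λ V_DS) = 0.5 × 7.04 × 1.73² × (1 + 0.075 × 6.68) = 15.8 mA.

Saturation; I_D = 15.8 mA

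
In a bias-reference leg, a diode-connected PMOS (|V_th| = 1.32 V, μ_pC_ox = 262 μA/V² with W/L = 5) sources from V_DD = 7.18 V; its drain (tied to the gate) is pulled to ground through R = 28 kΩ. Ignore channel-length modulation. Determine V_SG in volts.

With gate tied to drain, V_SG = V_SD ≥ V_SG − |V_th|, so the device is in saturation.
k_p = μ_pC_ox · (W/L) = 1.31 mA/V².
KCL at the drain: ½ k_p (V_SG − |V_th|)² = (V_DD − V_SG)/R.
Let x = V_SG − 1.32. Then 18.3 x² + x − 5.86 = 0, giving x = 0.539 V (positive root), so V_SG = 1.86 V.
I_D = (V_DD − V_SG)/R = (7.18 − 1.86) / 28 = 0.19 mA.

V_SG = 1.86 V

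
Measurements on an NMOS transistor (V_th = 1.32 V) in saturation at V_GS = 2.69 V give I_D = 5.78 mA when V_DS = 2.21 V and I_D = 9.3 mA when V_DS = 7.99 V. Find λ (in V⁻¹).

λ = 0.137 V⁻¹

With V_GS fixed, I_D ∝ (1 + λ V_DS) in saturation, so I_D2/I_D1 = (1 + λ V_DS2)/(1 + λ V_DS1).
9.3/5.78 = 1.609 = (1 + 7.99 λ)/(1 + 2.21 λ).
Solving: λ (I_D1 V_DS2 − I_D2 V_DS1) = I_D2 − I_D1, so λ = (9.3 − 5.78) / (5.78 × 7.99 − 9.3 × 2.21) = 3.52 / 25.6 = 0.137 V⁻¹.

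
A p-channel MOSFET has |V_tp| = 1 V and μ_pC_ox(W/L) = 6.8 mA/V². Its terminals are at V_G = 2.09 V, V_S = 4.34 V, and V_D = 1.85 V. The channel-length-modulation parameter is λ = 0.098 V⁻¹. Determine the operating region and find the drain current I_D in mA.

Saturation; I_D = 6.61 mA

V_SG = V_S − V_G = 4.34 − 2.09 = 2.25 V; V_SD = V_S − V_D = 4.34 − 1.85 = 2.49 V.
V_ov = V_SG − |V_tp| = 2.25 − 1 = 1.25 V.
Since V_SD = 2.49 V ≥ V_ov = 1.25 V, the device is in saturation.
I_D = ½ k_p V_ov² (1 + λ V_SD) = 0.5 × 6.8 × 1.25² × (1 + 0.098 × 2.49) = 6.61 mA.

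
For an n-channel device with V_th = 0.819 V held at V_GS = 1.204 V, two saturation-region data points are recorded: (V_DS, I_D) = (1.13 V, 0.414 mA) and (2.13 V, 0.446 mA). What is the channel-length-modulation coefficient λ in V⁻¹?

λ = 0.0847 V⁻¹

With V_GS fixed, I_D ∝ (1 + λ V_DS) in saturation, so I_D2/I_D1 = (1 + λ V_DS2)/(1 + λ V_DS1).
0.446/0.414 = 1.077 = (1 + 2.13 λ)/(1 + 1.13 λ).
Solving: λ (I_D1 V_DS2 − I_D2 V_DS1) = I_D2 − I_D1, so λ = (0.446 − 0.414) / (0.414 × 2.13 − 0.446 × 1.13) = 0.032 / 0.378 = 0.0847 V⁻¹.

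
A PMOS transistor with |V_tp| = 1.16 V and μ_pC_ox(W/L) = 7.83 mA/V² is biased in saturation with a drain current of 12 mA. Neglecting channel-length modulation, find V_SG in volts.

In saturation I_D = ½ k_p (V_SG − |V_tp|)², so V_SG − |V_tp| = √(2 I_D / k_p) = √(2 × 12 / 7.83) = 1.75 V.
V_SG = 1.16 + 1.75 = 2.91 V.

V_SG = 2.91 V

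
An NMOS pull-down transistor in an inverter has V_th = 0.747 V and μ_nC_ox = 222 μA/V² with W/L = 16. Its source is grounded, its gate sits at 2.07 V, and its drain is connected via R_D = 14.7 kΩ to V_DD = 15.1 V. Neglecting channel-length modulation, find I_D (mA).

V_GS = V_G = 2.07 V, so V_ov = 2.07 − 0.747 = 1.32 V.
k_n = μ_nC_ox · (W/L) = 3.552 mA/V².
Assume saturation: I_D = ½ k_n V_ov² = 0.5 × 3.552 × 1.32² = 3.11 mA, giving V_DS = V_DD − I_D R_D = 15.1 − 3.11 × 14.7 = -30.6 V.
But -30.6 V < V_ov = 1.32 V, so the device is actually in triode.
In triode I_D = k_n[V_ov V_DS − ½ V_DS²] and I_D = (V_DD − V_DS)/R_D. Equating: 26.1 V_DS² − 70.08 V_DS + 15.1 = 0, giving V_DS = 0.236 V (the root below V_ov).
I_D = (15.1 − 0.236) / 14.7 = 1.01 mA.

I_D = 1.01 mA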